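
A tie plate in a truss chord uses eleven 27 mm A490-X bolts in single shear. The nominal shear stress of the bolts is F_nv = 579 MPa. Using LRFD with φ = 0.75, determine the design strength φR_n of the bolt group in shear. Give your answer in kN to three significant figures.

2730 kN

A_b = π × 27² / 4 = 572.6 mm².
R_n = F_nv · A_b · n · n_s = 579 × 572.6 × 11 × 1 / 1000 = 3647 kN.
Design strength φR_n = 0.75 × 3647 = 2730 kN.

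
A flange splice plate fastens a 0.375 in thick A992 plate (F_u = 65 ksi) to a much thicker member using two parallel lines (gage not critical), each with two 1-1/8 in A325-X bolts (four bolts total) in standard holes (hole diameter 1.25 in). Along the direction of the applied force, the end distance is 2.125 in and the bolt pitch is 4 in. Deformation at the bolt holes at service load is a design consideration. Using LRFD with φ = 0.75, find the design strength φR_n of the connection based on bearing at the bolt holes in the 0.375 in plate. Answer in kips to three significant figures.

Per bolt r_n = 1.2 l_c t F_u ≤ 2.4 d t F_u; upper limit = 2.4 × 1.125 × 0.375 × 65 = 65.81 kips.
Edge bolt: l_c = 2.125 − 1.25/2 = 1.5 in → 1.2 × 1.5 × 0.375 × 65 = 43.87 → r_n = 43.87 kips.
Interior bolts: l_c = 4 − 1.25 = 2.75 in → 1.2 × 2.75 × 0.375 × 65 = 80.44 → r_n = 65.81 kips.
R_n = 2 × 43.87 + 2 × 65.81 = 219.4 kips.
Design strength φR_n = 0.75 × 219.4 = 165 kips.

165 kips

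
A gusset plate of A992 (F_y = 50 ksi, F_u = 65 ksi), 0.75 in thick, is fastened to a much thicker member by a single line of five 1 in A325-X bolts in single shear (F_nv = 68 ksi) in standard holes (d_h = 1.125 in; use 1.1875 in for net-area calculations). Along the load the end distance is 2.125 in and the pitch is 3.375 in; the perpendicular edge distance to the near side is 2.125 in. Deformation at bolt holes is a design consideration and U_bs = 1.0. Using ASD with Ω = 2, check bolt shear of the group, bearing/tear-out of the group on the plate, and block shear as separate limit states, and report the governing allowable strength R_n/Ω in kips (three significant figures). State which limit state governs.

Bolt shear: A_b = π·1²/4 = 0.7854 in²; R_n = 68 × 0.7854 × 5 × 1 = 267 kips → 267 / 2 = 134 kips.
Bearing: edge l_c = 1.562, r_n = 91.41 kips; interior l_c = 2.25, r_n = 117 kips; R_n = 91.41 + 4·117 = 559.4 kips → 280 kips.
Block shear: A_gv = 11.72, A_nv = 7.711, A_nt = 1.148 in²; R_n = min(0.6F_uA_nv, 0.6F_yA_gv) + U_bs·F_u·A_nt = 375.4 kips → 188 kips.
Bolt shear governs: 134 kips.

134 kips (bolt shear governs)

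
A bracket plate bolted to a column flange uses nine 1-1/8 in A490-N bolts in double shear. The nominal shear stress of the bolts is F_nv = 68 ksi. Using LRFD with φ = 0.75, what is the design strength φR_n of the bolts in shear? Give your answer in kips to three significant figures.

A_b = π × 1.125² / 4 = 0.994 in².
R_n = F_nv · A_b · n · n_s = 68 × 0.994 × 9 × 2 = 1217 kips.
Design strength φR_n = 0.75 × 1217 = 913 kips.

913 kips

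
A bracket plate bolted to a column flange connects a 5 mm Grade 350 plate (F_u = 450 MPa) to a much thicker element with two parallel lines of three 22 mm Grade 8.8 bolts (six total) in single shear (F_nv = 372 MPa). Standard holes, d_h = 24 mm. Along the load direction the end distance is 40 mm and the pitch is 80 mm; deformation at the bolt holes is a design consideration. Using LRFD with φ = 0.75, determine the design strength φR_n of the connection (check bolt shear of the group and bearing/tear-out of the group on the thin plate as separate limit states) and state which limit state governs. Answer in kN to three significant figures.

Bolt shear: A_b = π·22²/4 = 380.1 mm²; R_n = 372 × 380.1 × 6 × 1 / 1000 = 848.5 kN → 0.75 × 848.5 = 636 kN.
Bearing (1.2 l_c t F_u ≤ 2.4 d t F_u): upper limit = 2.4·22·5·450 / 1000 = 118.8 kN.
  Edge l_c = 40 − 24/2 = 28 → r_n = 75.6 kN; interior l_c = 80 − 24 = 56 → r_n = 118.8 kN.
  R_n,bearing = 2·75.6 + 4·118.8 = 626.4 kN → 0.75 × 626.4 = 470 kN.
Bearing governs: 470 kN.

470 kN (bearing governs)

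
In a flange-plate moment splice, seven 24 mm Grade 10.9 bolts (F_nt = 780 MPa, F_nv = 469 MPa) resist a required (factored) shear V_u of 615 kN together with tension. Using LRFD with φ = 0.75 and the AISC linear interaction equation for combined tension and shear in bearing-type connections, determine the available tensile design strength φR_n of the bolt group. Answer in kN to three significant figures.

1390 kN

A_b = π·24²/4 = 452.4 mm²; f_rv = 615 × 1000 / (7 × 452.4) = 194.2 MPa.
F'_nt = 1.3 F_nt − (F_nt / φF_nv) f_rv = 1.3·780 − (780/(0.75·469))·194.2 = 583.3 MPa, capped at F_nt → F'_nt = 583.3 MPa.
R_n = F'_nt · A_b · n = 583.3 × 452.4 × 7 / 1000 = 1847 kN.
Design strength φR_n = 0.75 × 1847 = 1390 kN.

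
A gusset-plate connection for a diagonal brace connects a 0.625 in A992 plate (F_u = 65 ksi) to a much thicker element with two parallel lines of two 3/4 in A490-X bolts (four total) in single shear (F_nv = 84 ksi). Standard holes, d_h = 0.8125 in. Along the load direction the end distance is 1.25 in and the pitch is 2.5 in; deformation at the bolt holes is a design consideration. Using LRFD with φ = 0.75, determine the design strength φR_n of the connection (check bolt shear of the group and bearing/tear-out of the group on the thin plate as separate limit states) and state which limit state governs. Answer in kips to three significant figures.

111 kips (bolt shear governs)

Bolt shear: A_b = π·0.75²/4 = 0.4418 in²; R_n = 84 × 0.4418 × 4 × 1 = 148.4 kips → 0.75 × 148.4 = 111 kips.
Bearing (1.2 l_c t F_u ≤ 2.4 d t F_u): upper limit = 2.4·0.75·0.625·65 = 73.12 kips.
  Edge l_c = 1.25 − 0.8125/2 = 0.8438 → r_n = 41.13 kips; interior l_c = 2.5 − 0.8125 = 1.688 → r_n = 73.12 kips.
  R_n,bearing = 2·41.13 + 2·73.12 = 228.5 kips → 0.75 × 228.5 = 171 kips.
Bolt shear governs: 111 kips.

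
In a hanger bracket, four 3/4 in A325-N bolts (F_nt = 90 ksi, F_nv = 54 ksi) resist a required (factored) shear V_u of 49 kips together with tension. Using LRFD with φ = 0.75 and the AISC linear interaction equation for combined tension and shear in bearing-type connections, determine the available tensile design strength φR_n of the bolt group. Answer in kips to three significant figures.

73.4 kips

A_b = π·0.75²/4 = 0.4418 in²; f_rv = 49 / (4 × 0.4418) = 27.73 ksi.
F'_nt = 1.3 F_nt − (F_nt / φF_nv) f_rv = 1.3·90 − (90/(0.75·54))·27.73 = 55.38 ksi, capped at F_nt → F'_nt = 55.38 ksi.
R_n = F'_nt · A_b · n = 55.38 × 0.4418 × 4 = 97.87 kips.
Design strength φR_n = 0.75 × 97.87 = 73.4 kips.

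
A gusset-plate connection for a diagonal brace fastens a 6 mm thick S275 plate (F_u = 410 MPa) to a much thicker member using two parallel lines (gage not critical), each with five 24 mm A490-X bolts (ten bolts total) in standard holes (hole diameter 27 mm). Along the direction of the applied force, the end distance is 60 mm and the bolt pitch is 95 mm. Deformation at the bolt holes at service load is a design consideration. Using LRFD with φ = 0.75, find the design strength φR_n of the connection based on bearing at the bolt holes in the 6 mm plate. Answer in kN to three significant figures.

Per bolt r_n = 1.2 l_c t F_u ≤ 2.4 d t F_u; upper limit = 2.4 × 24 × 6 × 410 / 1000 = 141.7 kN.
Edge bolt: l_c = 60 − 27/2 = 46.5 mm → 1.2 × 46.5 × 6 × 410 / 1000 = 137.3 → r_n = 137.3 kN.
Interior bolts: l_c = 95 − 27 = 68 mm → 1.2 × 68 × 6 × 410 / 1000 = 200.7 → r_n = 141.7 kN.
R_n = 2 × 137.3 + 8 × 141.7 = 1408 kN.
Design strength φR_n = 0.75 × 1408 = 1060 kN.

1060 kN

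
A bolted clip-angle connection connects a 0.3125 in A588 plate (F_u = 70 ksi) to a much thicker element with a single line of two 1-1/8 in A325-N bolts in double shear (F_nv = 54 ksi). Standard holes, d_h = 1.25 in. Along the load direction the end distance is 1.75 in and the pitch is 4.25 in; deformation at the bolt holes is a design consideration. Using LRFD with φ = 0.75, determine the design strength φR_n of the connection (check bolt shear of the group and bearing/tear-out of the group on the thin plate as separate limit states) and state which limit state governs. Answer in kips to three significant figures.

66.4 kips (bearing governs)

Bolt shear: A_b = π·1.125²/4 = 0.994 in²; R_n = 54 × 0.994 × 2 × 2 = 214.7 kips → 0.75 × 214.7 = 161 kips.
Bearing (1.2 l_c t F_u ≤ 2.4 d t F_u): upper limit = 2.4·1.125·0.3125·70 = 59.06 kips.
  Edge l_c = 1.75 − 1.25/2 = 1.125 → r_n = 29.53 kips; interior l_c = 4.25 − 1.25 = 3 → r_n = 59.06 kips.
  R_n,bearing = 1·29.53 + 1·59.06 = 88.59 kips → 0.75 × 88.59 = 66.4 kips.
Bearing governs: 66.4 kips.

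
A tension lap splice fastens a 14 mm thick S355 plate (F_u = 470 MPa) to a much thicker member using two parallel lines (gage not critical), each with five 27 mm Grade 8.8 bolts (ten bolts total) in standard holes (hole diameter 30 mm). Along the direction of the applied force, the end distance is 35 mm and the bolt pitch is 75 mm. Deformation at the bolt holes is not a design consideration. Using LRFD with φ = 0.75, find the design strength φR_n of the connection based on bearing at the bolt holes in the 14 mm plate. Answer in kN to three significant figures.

2960 kN

Per bolt r_n = 1.5 l_c t F_u ≤ 3.0 d t F_u; upper limit = 3.0 × 27 × 14 × 470 / 1000 = 533 kN.
Edge bolt: l_c = 35 − 30/2 = 20 mm → 1.5 × 20 × 14 × 470 / 1000 = 197.4 → r_n = 197.4 kN.
Interior bolts: l_c = 75 − 30 = 45 mm → 1.5 × 45 × 14 × 470 / 1000 = 444.2 → r_n = 444.2 kN.
R_n = 2 × 197.4 + 8 × 444.2 = 3948 kN.
Design strength φR_n = 0.75 × 3948 = 2960 kN.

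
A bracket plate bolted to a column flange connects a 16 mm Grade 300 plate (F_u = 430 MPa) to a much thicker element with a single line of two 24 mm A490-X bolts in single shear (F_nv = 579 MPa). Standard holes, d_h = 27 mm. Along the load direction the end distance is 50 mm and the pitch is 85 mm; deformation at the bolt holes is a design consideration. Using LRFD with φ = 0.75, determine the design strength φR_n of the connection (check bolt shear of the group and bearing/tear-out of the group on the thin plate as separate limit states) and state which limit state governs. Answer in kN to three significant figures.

Bolt shear: A_b = π·24²/4 = 452.4 mm²; R_n = 579 × 452.4 × 2 × 1 / 1000 = 523.9 kN → 0.75 × 523.9 = 393 kN.
Bearing (1.2 l_c t F_u ≤ 2.4 d t F_u): upper limit = 2.4·24·16·430 / 1000 = 396.3 kN.
  Edge l_c = 50 − 27/2 = 36.5 → r_n = 301.3 kN; interior l_c = 85 − 27 = 58 → r_n = 396.3 kN.
  R_n,bearing = 1·301.3 + 1·396.3 = 697.6 kN → 0.75 × 697.6 = 523 kN.
Bolt shear governs: 393 kN.

393 kN (bolt shear governs)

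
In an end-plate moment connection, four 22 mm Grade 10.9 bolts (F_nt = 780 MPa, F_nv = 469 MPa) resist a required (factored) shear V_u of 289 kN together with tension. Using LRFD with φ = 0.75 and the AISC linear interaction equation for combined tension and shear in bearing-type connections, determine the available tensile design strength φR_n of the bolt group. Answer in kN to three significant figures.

A_b = π·22²/4 = 380.1 mm²; f_rv = 289 × 1000 / (4 × 380.1) = 190.1 MPa.
F'_nt = 1.3 F_nt − (F_nt / φF_nv) f_rv = 1.3·780 − (780/(0.75·469))·190.1 = 592.5 MPa, capped at F_nt → F'_nt = 592.5 MPa.
R_n = F'_nt · A_b · n = 592.5 × 380.1 × 4 / 1000 = 901 kN.
Design strength φR_n = 0.75 × 901 = 676 kN.

676 kN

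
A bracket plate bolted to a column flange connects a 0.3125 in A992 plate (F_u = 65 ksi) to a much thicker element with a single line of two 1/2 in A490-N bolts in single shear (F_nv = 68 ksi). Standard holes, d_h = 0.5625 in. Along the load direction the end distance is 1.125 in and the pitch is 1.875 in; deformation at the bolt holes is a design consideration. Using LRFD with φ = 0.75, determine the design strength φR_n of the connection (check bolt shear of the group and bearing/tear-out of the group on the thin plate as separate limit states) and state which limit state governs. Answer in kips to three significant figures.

Bolt shear: A_b = π·0.5²/4 = 0.1963 in²; R_n = 68 × 0.1963 × 2 × 1 = 26.7 kips → 0.75 × 26.7 = 20 kips.
Bearing (1.2 l_c t F_u ≤ 2.4 d t F_u): upper limit = 2.4·0.5·0.3125·65 = 24.38 kips.
  Edge l_c = 1.125 − 0.5625/2 = 0.8438 → r_n = 20.57 kips; interior l_c = 1.875 − 0.5625 = 1.312 → r_n = 24.38 kips.
  R_n,bearing = 1·20.57 + 1·24.38 = 44.94 kips → 0.75 × 44.94 = 33.7 kips.
Bolt shear governs: 20 kips.

20 kips (bolt shear governs)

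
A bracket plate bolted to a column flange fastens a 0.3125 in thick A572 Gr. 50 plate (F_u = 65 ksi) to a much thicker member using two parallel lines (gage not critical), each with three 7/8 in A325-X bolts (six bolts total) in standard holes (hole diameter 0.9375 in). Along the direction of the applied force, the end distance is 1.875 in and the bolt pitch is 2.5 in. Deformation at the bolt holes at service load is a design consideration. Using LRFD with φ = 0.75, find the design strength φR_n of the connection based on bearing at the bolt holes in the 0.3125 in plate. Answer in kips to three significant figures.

Per bolt r_n = 1.2 l_c t F_u ≤ 2.4 d t F_u; upper limit = 2.4 × 0.875 × 0.3125 × 65 = 42.66 kips.
Edge bolt: l_c = 1.875 − 0.9375/2 = 1.406 in → 1.2 × 1.406 × 0.3125 × 65 = 34.28 → r_n = 34.28 kips.
Interior bolts: l_c = 2.5 − 0.9375 = 1.562 in → 1.2 × 1.562 × 0.3125 × 65 = 38.09 → r_n = 38.09 kips.
R_n = 2 × 34.28 + 4 × 38.09 = 220.9 kips.
Design strength φR_n = 0.75 × 220.9 = 166 kips.

166 kips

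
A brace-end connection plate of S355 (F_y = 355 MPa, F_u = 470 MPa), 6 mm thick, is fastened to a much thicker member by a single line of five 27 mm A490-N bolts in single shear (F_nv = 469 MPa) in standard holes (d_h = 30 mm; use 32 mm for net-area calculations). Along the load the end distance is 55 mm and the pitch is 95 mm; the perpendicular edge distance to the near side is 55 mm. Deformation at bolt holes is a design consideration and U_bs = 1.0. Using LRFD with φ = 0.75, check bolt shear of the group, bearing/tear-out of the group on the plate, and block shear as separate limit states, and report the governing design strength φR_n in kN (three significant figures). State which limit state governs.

Bolt shear: A_b = π·27²/4 = 572.6 mm²; R_n = 469 × 572.6 × 5 × 1 / 1000 = 1343 kN → 0.75 × 1343 = 1010 kN.
Bearing: edge l_c = 40, r_n = 135.4 kN; interior l_c = 65, r_n = 182.7 kN; R_n = 135.4 + 4·182.7 = 866.3 kN → 650 kN.
Block shear: A_gv = 2610, A_nv = 1746, A_nt = 234 mm²; R_n = min(0.6F_uA_nv, 0.6F_yA_gv) + U_bs·F_u·A_nt = 602.4 kN → 452 kN.
Block shear governs: 452 kN.

452 kN (block shear governs)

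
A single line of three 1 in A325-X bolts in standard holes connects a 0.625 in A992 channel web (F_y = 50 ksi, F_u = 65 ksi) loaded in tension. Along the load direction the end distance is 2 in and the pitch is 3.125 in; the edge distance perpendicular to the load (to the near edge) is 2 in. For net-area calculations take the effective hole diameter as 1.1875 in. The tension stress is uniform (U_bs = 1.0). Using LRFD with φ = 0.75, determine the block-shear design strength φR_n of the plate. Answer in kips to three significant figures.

Shear plane L_v = 2 + 2·3.125 = 8.25 in; A_gv = 8.25 × 0.625 = 5.156 in².
A_nv = (8.25 − 2.5·1.1875) × 0.625 = 3.301 in².
A_nt = (2 − 0.5·1.1875) × 0.625 = 0.8789 in².
0.6 F_u A_nv = 128.7 kips; 0.6 F_y A_gv = 154.7 kips → shear rupture governs the shear term.
R_n = 128.7 + 1.0 × 65 × 0.8789 = 185.9 kips.
Design strength φR_n = 0.75 × 185.9 = 139 kips.

139 kips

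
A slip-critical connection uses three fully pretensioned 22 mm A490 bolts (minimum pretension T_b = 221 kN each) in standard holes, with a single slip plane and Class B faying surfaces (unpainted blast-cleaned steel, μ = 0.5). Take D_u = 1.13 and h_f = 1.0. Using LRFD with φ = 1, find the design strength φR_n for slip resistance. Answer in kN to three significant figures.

R_n = μ · D_u · h_f · T_b · n_s · n_b = 0.5 × 1.13 × 1.0 × 221 × 1 × 3 = 374.6 kN.
Design strength φR_n = 1 × 374.6 = 375 kN.

375 kN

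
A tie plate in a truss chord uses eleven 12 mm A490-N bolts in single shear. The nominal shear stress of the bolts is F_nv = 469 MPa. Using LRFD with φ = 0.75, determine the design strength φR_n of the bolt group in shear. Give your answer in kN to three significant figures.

A_b = π × 12² / 4 = 113.1 mm².
R_n = F_nv · A_b · n · n_s = 469 × 113.1 × 11 × 1 / 1000 = 583.5 kN.
Design strength φR_n = 0.75 × 583.5 = 438 kN.

438 kN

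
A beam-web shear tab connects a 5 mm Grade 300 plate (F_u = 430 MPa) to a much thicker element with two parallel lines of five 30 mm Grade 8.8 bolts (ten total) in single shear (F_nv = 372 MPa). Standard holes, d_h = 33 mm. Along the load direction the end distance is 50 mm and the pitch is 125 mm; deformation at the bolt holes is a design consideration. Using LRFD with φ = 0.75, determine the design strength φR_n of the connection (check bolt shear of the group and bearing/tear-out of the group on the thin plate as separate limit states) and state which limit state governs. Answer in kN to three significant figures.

1060 kN (bearing governs)

Bolt shear: A_b = π·30²/4 = 706.9 mm²; R_n = 372 × 706.9 × 10 × 1 / 1000 = 2630 kN → 0.75 × 2630 = 1970 kN.
Bearing (1.2 l_c t F_u ≤ 2.4 d t F_u): upper limit = 2.4·30·5·430 / 1000 = 154.8 kN.
  Edge l_c = 50 − 33/2 = 33.5 → r_n = 86.43 kN; interior l_c = 125 − 33 = 92 → r_n = 154.8 kN.
  R_n,bearing = 2·86.43 + 8·154.8 = 1411 kN → 0.75 × 1411 = 1060 kN.
Bearing governs: 1060 kN.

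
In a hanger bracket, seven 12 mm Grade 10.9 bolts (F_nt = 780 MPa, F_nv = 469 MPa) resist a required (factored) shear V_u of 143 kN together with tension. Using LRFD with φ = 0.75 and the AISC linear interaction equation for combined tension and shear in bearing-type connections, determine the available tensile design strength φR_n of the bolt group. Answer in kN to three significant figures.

A_b = π·12²/4 = 113.1 mm²; f_rv = 143 × 1000 / (7 × 113.1) = 180.6 MPa.
F'_nt = 1.3 F_nt − (F_nt / φF_nv) f_rv = 1.3·780 − (780/(0.75·469))·180.6 = 613.5 MPa, capped at F_nt → F'_nt = 613.5 MPa.
R_n = F'_nt · A_b · n = 613.5 × 113.1 × 7 / 1000 = 485.7 kN.
Design strength φR_n = 0.75 × 485.7 = 364 kN.

364 kN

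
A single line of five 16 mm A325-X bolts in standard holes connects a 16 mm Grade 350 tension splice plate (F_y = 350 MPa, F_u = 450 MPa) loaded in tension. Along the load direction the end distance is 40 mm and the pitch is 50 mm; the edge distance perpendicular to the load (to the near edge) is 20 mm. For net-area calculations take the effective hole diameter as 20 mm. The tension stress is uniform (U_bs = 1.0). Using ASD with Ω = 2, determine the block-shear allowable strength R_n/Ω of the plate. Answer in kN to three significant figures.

Shear plane L_v = 40 + 4·50 = 240 mm; A_gv = 240 × 16 = 3840 mm².
A_nv = (240 − 4.5·20) × 16 = 2400 mm².
A_nt = (20 − 0.5·20) × 16 = 160 mm².
0.6 F_u A_nv = 648 kN; 0.6 F_y A_gv = 806.4 kN → shear rupture governs the shear term.
R_n = 648 + 1.0 × 450 × 160 / 1000 = 720 kN.
Allowable strength R_n/Ω = 720 / 2 = 360 kN.

360 kN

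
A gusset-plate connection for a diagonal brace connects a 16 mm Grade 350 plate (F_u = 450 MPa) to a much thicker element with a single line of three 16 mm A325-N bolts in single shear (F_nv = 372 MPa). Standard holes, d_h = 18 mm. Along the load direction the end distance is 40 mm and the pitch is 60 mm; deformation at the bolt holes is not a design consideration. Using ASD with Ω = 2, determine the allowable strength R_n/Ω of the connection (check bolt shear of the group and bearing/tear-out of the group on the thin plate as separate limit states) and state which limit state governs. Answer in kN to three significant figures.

112 kN (bolt shear governs)

Bolt shear: A_b = π·16²/4 = 201.1 mm²; R_n = 372 × 201.1 × 3 × 1 / 1000 = 224.4 kN → 224.4 / 2 = 112 kN.
Bearing (1.5 l_c t F_u ≤ 3.0 d t F_u): upper limit = 3.0·16·16·450 / 1000 = 345.6 kN.
  Edge l_c = 40 − 18/2 = 31 → r_n = 334.8 kN; interior l_c = 60 − 18 = 42 → r_n = 345.6 kN.
  R_n,bearing = 1·334.8 + 2·345.6 = 1026 kN → 1026 / 2 = 513 kN.
Bolt shear governs: 112 kN.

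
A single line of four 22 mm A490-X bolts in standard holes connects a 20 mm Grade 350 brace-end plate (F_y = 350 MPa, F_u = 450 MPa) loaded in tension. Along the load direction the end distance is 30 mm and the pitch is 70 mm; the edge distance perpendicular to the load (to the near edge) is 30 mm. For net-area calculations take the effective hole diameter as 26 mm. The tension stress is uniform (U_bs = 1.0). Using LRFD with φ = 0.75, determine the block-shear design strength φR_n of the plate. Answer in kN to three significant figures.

Shear plane L_v = 30 + 3·70 = 240 mm; A_gv = 240 × 20 = 4800 mm².
A_nv = (240 − 3.5·26) × 20 = 2980 mm².
A_nt = (30 − 0.5·26) × 20 = 340 mm².
0.6 F_u A_nv = 804.6 kN; 0.6 F_y A_gv = 1008 kN → shear rupture governs the shear term.
R_n = 804.6 + 1.0 × 450 × 340 / 1000 = 957.6 kN.
Design strength φR_n = 0.75 × 957.6 = 718 kN.

718 kN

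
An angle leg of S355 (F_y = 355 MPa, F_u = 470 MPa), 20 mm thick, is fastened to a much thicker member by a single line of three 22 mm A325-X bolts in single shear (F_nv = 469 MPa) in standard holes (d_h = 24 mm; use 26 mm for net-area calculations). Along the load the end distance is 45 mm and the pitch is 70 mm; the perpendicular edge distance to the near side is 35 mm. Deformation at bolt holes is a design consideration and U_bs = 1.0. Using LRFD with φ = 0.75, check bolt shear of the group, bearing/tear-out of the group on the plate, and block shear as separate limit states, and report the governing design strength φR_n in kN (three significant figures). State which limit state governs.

401 kN (bolt shear governs)

Bolt shear: A_b = π·22²/4 = 380.1 mm²; R_n = 469 × 380.1 × 3 × 1 / 1000 = 534.8 kN → 0.75 × 534.8 = 401 kN.
Bearing: edge l_c = 33, r_n = 372.2 kN; interior l_c = 46, r_n = 496.3 kN; R_n = 372.2 + 2·496.3 = 1365 kN → 1020 kN.
Block shear: A_gv = 3700, A_nv = 2400, A_nt = 440 mm²; R_n = min(0.6F_uA_nv, 0.6F_yA_gv) + U_bs·F_u·A_nt = 883.6 kN → 663 kN.
Bolt shear governs: 401 kN.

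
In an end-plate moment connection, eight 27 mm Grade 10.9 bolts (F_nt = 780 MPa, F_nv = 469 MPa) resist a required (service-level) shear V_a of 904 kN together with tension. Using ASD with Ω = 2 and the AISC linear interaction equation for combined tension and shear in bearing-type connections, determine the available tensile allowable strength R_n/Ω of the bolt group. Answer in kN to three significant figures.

A_b = π·27²/4 = 572.6 mm²; f_rv = 904 × 1000 / (8 × 572.6) = 197.4 MPa.
F'_nt = 1.3 F_nt − (Ω F_nt / F_nv) f_rv = 1.3·780 − (2·780/469)·197.4 = 357.5 MPa, capped at F_nt → F'_nt = 357.5 MPa.
R_n = F'_nt · A_b · n = 357.5 × 572.6 × 8 / 1000 = 1638 kN.
Allowable strength R_n/Ω = 1638 / 2 = 819 kN.

819 kN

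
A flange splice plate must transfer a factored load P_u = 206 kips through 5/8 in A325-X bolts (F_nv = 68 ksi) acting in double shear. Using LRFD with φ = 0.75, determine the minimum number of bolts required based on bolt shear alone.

7 bolts

A_b = π·0.625²/4 = 0.3068 in².
Per-bolt design strength φR_n = 0.75 × 68 × 0.3068 × 2 = 31.29 kips.
n ≥ 206 / 31.29 = 6.583 → use 7 bolts.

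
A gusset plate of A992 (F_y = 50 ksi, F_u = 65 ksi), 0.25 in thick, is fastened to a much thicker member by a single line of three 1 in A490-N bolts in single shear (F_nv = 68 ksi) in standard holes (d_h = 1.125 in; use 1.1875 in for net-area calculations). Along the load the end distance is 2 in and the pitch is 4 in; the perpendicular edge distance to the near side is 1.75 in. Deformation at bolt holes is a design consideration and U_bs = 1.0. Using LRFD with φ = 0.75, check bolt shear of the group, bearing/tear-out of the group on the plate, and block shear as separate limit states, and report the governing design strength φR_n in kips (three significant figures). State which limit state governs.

Bolt shear: A_b = π·1²/4 = 0.7854 in²; R_n = 68 × 0.7854 × 3 × 1 = 160.2 kips → 0.75 × 160.2 = 120 kips.
Bearing: edge l_c = 1.438, r_n = 28.03 kips; interior l_c = 2.875, r_n = 39 kips; R_n = 28.03 + 2·39 = 106 kips → 79.5 kips.
Block shear: A_gv = 2.5, A_nv = 1.758, A_nt = 0.2891 in²; R_n = min(0.6F_uA_nv, 0.6F_yA_gv) + U_bs·F_u·A_nt = 87.34 kips → 65.5 kips.
Block shear governs: 65.5 kips.

65.5 kips (block shear governs)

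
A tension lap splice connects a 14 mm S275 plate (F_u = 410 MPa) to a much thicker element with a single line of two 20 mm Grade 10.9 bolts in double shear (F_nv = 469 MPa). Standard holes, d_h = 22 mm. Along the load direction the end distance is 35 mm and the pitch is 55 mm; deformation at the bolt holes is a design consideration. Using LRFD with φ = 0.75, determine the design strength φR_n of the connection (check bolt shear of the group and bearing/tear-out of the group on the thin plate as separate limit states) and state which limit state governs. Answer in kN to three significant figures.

294 kN (bearing governs)

Bolt shear: A_b = π·20²/4 = 314.2 mm²; R_n = 469 × 314.2 × 2 × 2 / 1000 = 589.4 kN → 0.75 × 589.4 = 442 kN.
Bearing (1.2 l_c t F_u ≤ 2.4 d t F_u): upper limit = 2.4·20·14·410 / 1000 = 275.5 kN.
  Edge l_c = 35 − 22/2 = 24 → r_n = 165.3 kN; interior l_c = 55 − 22 = 33 → r_n = 227.3 kN.
  R_n,bearing = 1·165.3 + 1·227.3 = 392.6 kN → 0.75 × 392.6 = 294 kN.
Bearing governs: 294 kN.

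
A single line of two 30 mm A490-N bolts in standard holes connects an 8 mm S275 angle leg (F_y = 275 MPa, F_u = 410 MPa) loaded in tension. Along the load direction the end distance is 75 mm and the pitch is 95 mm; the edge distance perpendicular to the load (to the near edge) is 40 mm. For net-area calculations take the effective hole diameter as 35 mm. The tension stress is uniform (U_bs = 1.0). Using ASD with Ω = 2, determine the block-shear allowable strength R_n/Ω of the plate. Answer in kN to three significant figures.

149 kN

Shear plane L_v = 75 + 1·95 = 170 mm; A_gv = 170 × 8 = 1360 mm².
A_nv = (170 − 1.5·35) × 8 = 940 mm².
A_nt = (40 − 0.5·35) × 8 = 180 mm².
0.6 F_u A_nv = 231.2 kN; 0.6 F_y A_gv = 224.4 kN → shear yielding governs the shear term.
R_n = 224.4 + 1.0 × 410 × 180 / 1000 = 298.2 kN.
Allowable strength R_n/Ω = 298.2 / 2 = 149 kN.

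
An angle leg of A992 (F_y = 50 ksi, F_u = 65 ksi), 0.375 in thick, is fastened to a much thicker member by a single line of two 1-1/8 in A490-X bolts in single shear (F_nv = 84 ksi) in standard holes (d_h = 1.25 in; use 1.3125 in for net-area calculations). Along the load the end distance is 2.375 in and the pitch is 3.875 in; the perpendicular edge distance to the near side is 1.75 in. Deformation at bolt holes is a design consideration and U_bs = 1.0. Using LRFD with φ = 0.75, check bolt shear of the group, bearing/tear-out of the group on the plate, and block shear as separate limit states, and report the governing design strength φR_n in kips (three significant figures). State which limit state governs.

67 kips (block shear governs)

Bolt shear: A_b = π·1.125²/4 = 0.994 in²; R_n = 84 × 0.994 × 2 × 1 = 167 kips → 0.75 × 167 = 125 kips.
Bearing: edge l_c = 1.75, r_n = 51.19 kips; interior l_c = 2.625, r_n = 65.81 kips; R_n = 51.19 + 1·65.81 = 117 kips → 87.8 kips.
Block shear: A_gv = 2.344, A_nv = 1.605, A_nt = 0.4102 in²; R_n = min(0.6F_uA_nv, 0.6F_yA_gv) + U_bs·F_u·A_nt = 89.27 kips → 67 kips.
Block shear governs: 67 kips.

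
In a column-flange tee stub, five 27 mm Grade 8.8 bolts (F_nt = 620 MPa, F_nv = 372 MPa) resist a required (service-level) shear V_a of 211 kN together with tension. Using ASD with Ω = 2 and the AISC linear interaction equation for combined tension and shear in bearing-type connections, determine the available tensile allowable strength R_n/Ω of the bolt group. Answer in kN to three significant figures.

A_b = π·27²/4 = 572.6 mm²; f_rv = 211 × 1000 / (5 × 572.6) = 73.7 MPa.
F'_nt = 1.3 F_nt − (Ω F_nt / F_nv) f_rv = 1.3·620 − (2·620/372)·73.7 = 560.3 MPa, capped at F_nt → F'_nt = 560.3 MPa.
R_n = F'_nt · A_b · n = 560.3 × 572.6 × 5 / 1000 = 1604 kN.
Allowable strength R_n/Ω = 1604 / 2 = 802 kN.

802 kN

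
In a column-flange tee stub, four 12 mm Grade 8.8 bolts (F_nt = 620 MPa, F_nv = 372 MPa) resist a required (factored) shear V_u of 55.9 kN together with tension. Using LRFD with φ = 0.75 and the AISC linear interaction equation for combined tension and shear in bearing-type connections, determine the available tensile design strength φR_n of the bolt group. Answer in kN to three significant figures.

180 kN

A_b = π·12²/4 = 113.1 mm²; f_rv = 55.9 × 1000 / (4 × 113.1) = 123.6 MPa.
F'_nt = 1.3 F_nt − (F_nt / φF_nv) f_rv = 1.3·620 − (620/(0.75·372))·123.6 = 531.4 MPa, capped at F_nt → F'_nt = 531.4 MPa.
R_n = F'_nt · A_b · n = 531.4 × 113.1 × 4 / 1000 = 240.4 kN.
Design strength φR_n = 0.75 × 240.4 = 180 kN.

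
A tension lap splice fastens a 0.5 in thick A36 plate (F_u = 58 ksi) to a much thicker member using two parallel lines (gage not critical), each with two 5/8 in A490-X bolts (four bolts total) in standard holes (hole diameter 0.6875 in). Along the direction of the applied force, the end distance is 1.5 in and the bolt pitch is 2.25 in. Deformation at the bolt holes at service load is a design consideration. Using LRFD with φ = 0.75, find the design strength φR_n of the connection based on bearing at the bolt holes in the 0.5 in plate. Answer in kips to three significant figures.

126 kips

Per bolt r_n = 1.2 l_c t F_u ≤ 2.4 d t F_u; upper limit = 2.4 × 0.625 × 0.5 × 58 = 43.5 kips.
Edge bolt: l_c = 1.5 − 0.6875/2 = 1.156 in → 1.2 × 1.156 × 0.5 × 58 = 40.24 → r_n = 40.24 kips.
Interior bolts: l_c = 2.25 − 0.6875 = 1.562 in → 1.2 × 1.562 × 0.5 × 58 = 54.38 → r_n = 43.5 kips.
R_n = 2 × 40.24 + 2 × 43.5 = 167.5 kips.
Design strength φR_n = 0.75 × 167.5 = 126 kips.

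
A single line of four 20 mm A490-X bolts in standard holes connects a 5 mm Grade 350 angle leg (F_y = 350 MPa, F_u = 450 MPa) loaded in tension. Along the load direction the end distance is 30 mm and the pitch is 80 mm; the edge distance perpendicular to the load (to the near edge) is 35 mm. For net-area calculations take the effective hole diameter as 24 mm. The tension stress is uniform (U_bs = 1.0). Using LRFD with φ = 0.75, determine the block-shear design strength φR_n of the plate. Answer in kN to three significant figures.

227 kN

Shear plane L_v = 30 + 3·80 = 270 mm; A_gv = 270 × 5 = 1350 mm².
A_nv = (270 − 3.5·24) × 5 = 930 mm².
A_nt = (35 − 0.5·24) × 5 = 115 mm².
0.6 F_u A_nv = 251.1 kN; 0.6 F_y A_gv = 283.5 kN → shear rupture governs the shear term.
R_n = 251.1 + 1.0 × 450 × 115 / 1000 = 302.9 kN.
Design strength φR_n = 0.75 × 302.9 = 227 kN.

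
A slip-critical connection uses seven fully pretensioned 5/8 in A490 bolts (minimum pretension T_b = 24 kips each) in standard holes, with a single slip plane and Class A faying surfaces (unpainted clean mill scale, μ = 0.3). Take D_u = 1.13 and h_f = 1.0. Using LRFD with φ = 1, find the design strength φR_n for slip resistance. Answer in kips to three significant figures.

57 kips

R_n = μ · D_u · h_f · T_b · n_s · n_b = 0.3 × 1.13 × 1.0 × 24 × 1 × 7 = 56.95 kips.
Design strength φR_n = 1 × 56.95 = 57 kips.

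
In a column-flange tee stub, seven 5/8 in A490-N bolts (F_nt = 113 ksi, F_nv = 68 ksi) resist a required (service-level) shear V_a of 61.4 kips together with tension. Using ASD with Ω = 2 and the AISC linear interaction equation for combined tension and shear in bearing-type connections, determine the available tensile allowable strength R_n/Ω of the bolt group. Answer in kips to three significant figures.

55.7 kips

A_b = π·0.625²/4 = 0.3068 in²; f_rv = 61.4 / (7 × 0.3068) = 28.59 ksi.
F'_nt = 1.3 F_nt − (Ω F_nt / F_nv) f_rv = 1.3·113 − (2·113/68)·28.59 = 51.88 ksi, capped at F_nt → F'_nt = 51.88 ksi.
R_n = F'_nt · A_b · n = 51.88 × 0.3068 × 7 = 111.4 kips.
Allowable strength R_n/Ω = 111.4 / 2 = 55.7 kips.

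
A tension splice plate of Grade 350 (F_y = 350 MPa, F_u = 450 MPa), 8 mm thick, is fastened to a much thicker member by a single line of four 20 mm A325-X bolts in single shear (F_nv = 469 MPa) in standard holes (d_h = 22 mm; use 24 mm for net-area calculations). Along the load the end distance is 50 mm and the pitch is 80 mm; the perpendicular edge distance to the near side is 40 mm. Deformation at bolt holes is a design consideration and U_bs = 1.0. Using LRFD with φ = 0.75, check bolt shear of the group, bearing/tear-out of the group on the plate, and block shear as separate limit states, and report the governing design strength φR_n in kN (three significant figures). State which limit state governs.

409 kN (block shear governs)

Bolt shear: A_b = π·20²/4 = 314.2 mm²; R_n = 469 × 314.2 × 4 × 1 / 1000 = 589.4 kN → 0.75 × 589.4 = 442 kN.
Bearing: edge l_c = 39, r_n = 168.5 kN; interior l_c = 58, r_n = 172.8 kN; R_n = 168.5 + 3·172.8 = 686.9 kN → 515 kN.
Block shear: A_gv = 2320, A_nv = 1648, A_nt = 224 mm²; R_n = min(0.6F_uA_nv, 0.6F_yA_gv) + U_bs·F_u·A_nt = 545.8 kN → 409 kN.
Block shear governs: 409 kN.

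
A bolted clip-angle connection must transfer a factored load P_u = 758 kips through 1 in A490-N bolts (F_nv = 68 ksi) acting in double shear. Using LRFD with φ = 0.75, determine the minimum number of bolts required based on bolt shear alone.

A_b = π·1²/4 = 0.7854 in².
Per-bolt design strength φR_n = 0.75 × 68 × 0.7854 × 2 = 80.11 kips.
n ≥ 758 / 80.11 = 9.462 → use 10 bolts.

10 bolts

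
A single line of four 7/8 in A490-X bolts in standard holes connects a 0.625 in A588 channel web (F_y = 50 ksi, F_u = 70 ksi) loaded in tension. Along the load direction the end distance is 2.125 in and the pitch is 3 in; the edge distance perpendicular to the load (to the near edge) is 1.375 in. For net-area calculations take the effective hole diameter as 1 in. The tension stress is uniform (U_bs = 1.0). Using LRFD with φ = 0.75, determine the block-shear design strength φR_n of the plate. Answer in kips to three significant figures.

179 kips

Shear plane L_v = 2.125 + 3·3 = 11.12 in; A_gv = 11.12 × 0.625 = 6.953 in².
A_nv = (11.12 − 3.5·1) × 0.625 = 4.766 in².
A_nt = (1.375 − 0.5·1) × 0.625 = 0.5469 in².
0.6 F_u A_nv = 200.2 kips; 0.6 F_y A_gv = 208.6 kips → shear rupture governs the shear term.
R_n = 200.2 + 1.0 × 70 × 0.5469 = 238.4 kips.
Design strength φR_n = 0.75 × 238.4 = 179 kips.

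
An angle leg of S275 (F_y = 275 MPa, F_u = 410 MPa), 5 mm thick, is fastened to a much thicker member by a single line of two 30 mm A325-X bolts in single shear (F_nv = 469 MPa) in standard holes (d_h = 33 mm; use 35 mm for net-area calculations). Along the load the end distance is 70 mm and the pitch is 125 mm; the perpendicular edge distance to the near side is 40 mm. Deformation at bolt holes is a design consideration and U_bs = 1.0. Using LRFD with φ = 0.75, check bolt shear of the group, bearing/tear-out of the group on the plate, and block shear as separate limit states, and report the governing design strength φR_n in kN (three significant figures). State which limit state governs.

Bolt shear: A_b = π·30²/4 = 706.9 mm²; R_n = 469 × 706.9 × 2 × 1 / 1000 = 663 kN → 0.75 × 663 = 497 kN.
Bearing: edge l_c = 53.5, r_n = 131.6 kN; interior l_c = 92, r_n = 147.6 kN; R_n = 131.6 + 1·147.6 = 279.2 kN → 209 kN.
Block shear: A_gv = 975, A_nv = 712.5, A_nt = 112.5 mm²; R_n = min(0.6F_uA_nv, 0.6F_yA_gv) + U_bs·F_u·A_nt = 207 kN → 155 kN.
Block shear governs: 155 kN.

155 kN (block shear governs)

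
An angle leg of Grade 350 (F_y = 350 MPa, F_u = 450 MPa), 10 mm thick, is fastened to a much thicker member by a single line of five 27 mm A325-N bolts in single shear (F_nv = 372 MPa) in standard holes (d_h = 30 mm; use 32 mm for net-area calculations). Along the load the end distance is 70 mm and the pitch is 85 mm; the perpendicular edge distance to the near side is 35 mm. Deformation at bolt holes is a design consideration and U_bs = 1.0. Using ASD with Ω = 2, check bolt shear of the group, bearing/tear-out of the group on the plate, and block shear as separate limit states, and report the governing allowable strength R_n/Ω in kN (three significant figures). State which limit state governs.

402 kN (block shear governs)

Bolt shear: A_b = π·27²/4 = 572.6 mm²; R_n = 372 × 572.6 × 5 × 1 / 1000 = 1065 kN → 1065 / 2 = 532 kN.
Bearing: edge l_c = 55, r_n = 291.6 kN; interior l_c = 55, r_n = 291.6 kN; R_n = 291.6 + 4·291.6 = 1458 kN → 729 kN.
Block shear: A_gv = 4100, A_nv = 2660, A_nt = 190 mm²; R_n = min(0.6F_uA_nv, 0.6F_yA_gv) + U_bs·F_u·A_nt = 803.7 kN → 402 kN.
Block shear governs: 402 kN.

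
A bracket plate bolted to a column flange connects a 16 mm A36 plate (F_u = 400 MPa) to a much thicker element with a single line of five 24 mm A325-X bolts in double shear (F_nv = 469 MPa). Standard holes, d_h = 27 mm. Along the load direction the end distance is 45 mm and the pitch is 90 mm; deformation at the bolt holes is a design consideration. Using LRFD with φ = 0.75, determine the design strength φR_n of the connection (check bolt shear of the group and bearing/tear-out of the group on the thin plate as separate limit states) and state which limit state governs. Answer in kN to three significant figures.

Bolt shear: A_b = π·24²/4 = 452.4 mm²; R_n = 469 × 452.4 × 5 × 2 / 1000 = 2122 kN → 0.75 × 2122 = 1590 kN.
Bearing (1.2 l_c t F_u ≤ 2.4 d t F_u): upper limit = 2.4·24·16·400 / 1000 = 368.6 kN.
  Edge l_c = 45 − 27/2 = 31.5 → r_n = 241.9 kN; interior l_c = 90 − 27 = 63 → r_n = 368.6 kN.
  R_n,bearing = 1·241.9 + 4·368.6 = 1716 kN → 0.75 × 1716 = 1290 kN.
Bearing governs: 1290 kN.

1290 kN (bearing governs)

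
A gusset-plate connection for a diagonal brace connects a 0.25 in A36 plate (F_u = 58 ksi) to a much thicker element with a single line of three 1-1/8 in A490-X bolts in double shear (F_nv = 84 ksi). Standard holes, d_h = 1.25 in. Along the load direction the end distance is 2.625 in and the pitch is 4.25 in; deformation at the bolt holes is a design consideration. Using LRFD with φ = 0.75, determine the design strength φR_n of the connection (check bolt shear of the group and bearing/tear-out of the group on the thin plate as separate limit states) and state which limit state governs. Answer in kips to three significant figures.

84.8 kips (bearing governs)

Bolt shear: A_b = π·1.125²/4 = 0.994 in²; R_n = 84 × 0.994 × 3 × 2 = 501 kips → 0.75 × 501 = 376 kips.
Bearing (1.2 l_c t F_u ≤ 2.4 d t F_u): upper limit = 2.4·1.125·0.25·58 = 39.15 kips.
  Edge l_c = 2.625 − 1.25/2 = 2 → r_n = 34.8 kips; interior l_c = 4.25 − 1.25 = 3 → r_n = 39.15 kips.
  R_n,bearing = 1·34.8 + 2·39.15 = 113.1 kips → 0.75 × 113.1 = 84.8 kips.
Bearing governs: 84.8 kips.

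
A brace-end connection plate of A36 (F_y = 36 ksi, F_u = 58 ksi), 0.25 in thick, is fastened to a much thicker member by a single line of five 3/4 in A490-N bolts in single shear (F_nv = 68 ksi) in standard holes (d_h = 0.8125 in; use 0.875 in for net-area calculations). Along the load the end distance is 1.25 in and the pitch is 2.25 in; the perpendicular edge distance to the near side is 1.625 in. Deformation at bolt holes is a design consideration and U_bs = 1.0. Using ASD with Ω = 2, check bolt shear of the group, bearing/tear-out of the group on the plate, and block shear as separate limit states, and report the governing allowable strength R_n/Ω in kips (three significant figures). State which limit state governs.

36.1 kips (block shear governs)

Bolt shear: A_b = π·0.75²/4 = 0.4418 in²; R_n = 68 × 0.4418 × 5 × 1 = 150.2 kips → 150.2 / 2 = 75.1 kips.
Bearing: edge l_c = 0.8438, r_n = 14.68 kips; interior l_c = 1.438, r_n = 25.01 kips; R_n = 14.68 + 4·25.01 = 114.7 kips → 57.4 kips.
Block shear: A_gv = 2.562, A_nv = 1.578, A_nt = 0.2969 in²; R_n = min(0.6F_uA_nv, 0.6F_yA_gv) + U_bs·F_u·A_nt = 72.14 kips → 36.1 kips.
Block shear governs: 36.1 kips.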